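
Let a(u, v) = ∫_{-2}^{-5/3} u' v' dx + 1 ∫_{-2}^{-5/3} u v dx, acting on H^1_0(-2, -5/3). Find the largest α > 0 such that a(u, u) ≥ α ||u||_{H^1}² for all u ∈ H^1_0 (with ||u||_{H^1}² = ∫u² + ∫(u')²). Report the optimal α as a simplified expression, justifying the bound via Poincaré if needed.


α = 1

Coercivity of a(·,·) on H^1_0(-2, -5/3) means a(u, u) ≥ α ||u||_{H^1}² for every u ∈ H^1_0.
The interval has length L = 1/3, and Poincaré/coercivity depend only on L. Here a(u, u) = ∫(u')² + (1)·∫u².
Here c = 1 ≥ 1, so a(u,u) = ∫(u')² + c∫u² ≥ ∫(u')² + ∫u² = ||u||_{H^1}², i.e. α = 1 works. No larger α is possible: a(u,u) ≥ α||u||_{H^1}² means (1−α)∫(u')² ≥ (α−c)∫u², and for the modes u_n = sin(nπ(x−x₀)/L) (x₀ the left endpoint) one has ∫u_n²/∫(u_n')² = (L/(nπ))² → 0, so a(u_n,u_n)/||u_n||_{H^1}² → 1. Hence the optimal constant is α = 1.
Therefore α = 1.


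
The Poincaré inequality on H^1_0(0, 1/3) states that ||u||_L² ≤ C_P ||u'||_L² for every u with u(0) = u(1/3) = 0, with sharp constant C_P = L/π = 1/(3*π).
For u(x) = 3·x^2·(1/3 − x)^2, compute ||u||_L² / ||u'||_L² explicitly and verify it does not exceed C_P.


||u||_L² / ||u'||_L² = sqrt(3)/18 < C_P = 1/(3*π).

u(x) = 3·x^2·(1/3 − x)^2, so u'(x) = 2*x*(3*x - 1)*(6*x - 1)/3.
u(x) = 3·x^2·(1/3 − x)^2 vanishes at x = 0 and x = 1/3, so u ∈ H^1_0(0, 1/3). Differentiate via the product rule and integrate the resulting polynomials term by term.
  ∫_0^1/3 u² dx = ∫_0^1/3 (9*x^8 - 12*x^7 + 6*x^6 - 4*x^5/3 + x^4/9) dx. Term by term:
    ∫_0^1/3 9*x^8 dx = 1/19683;  ∫_0^1/3 -12*x^7 dx = -1/4374;  ∫_0^1/3 6*x^6 dx = 2/5103;
    ∫_0^1/3 -4*x^5/3 dx = -2/6561;  ∫_0^1/3 x^4/9 dx = 1/10935.
  Sum: 1/19683 − 1/4374 + 2/5103 − 2/6561 + 1/10935 = 1/1377810.
  ∫_0^1/3 (u')² dx = ∫_0^1/3 (144*x^6 - 144*x^5 + 52*x^4 - 8*x^3 + 4*x^2/9) dx. Term by term:
    ∫_0^1/3 144*x^6 dx = 16/1701;  ∫_0^1/3 -144*x^5 dx = -8/243;  ∫_0^1/3 52*x^4 dx = 52/1215;
    ∫_0^1/3 -8*x^3 dx = -2/81;  ∫_0^1/3 4*x^2/9 dx = 4/729.
  Sum: 16/1701 − 8/243 + 52/1215 − 2/81 + 4/729 = 2/25515.
∫_0^1/3 u² dx = 1/1377810, so ||u||_L² = sqrt(210)/17010.
∫_0^1/3 (u')² dx = 2/25515, so ||u'||_L² = sqrt(70)/945.
Ratio ||u||_L² / ||u'||_L² = sqrt(3)/18.
Sharp Poincaré constant on H^1_0(0, 1/3) is C_P = L/π = 1/(3*π), achieved by sin(3*π·x).
A polynomial bump cannot attain the sharp Poincaré constant (only the first sine eigenfunction does), so the ratio is strictly less than C_P, consistent with ||u||_L² ≤ C_P ||u'||_L².


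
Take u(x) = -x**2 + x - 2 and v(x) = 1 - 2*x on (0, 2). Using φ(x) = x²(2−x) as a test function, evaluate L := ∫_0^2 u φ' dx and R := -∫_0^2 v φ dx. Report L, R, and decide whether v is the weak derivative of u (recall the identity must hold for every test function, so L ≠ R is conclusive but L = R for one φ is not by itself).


LHS = 28/15, RHS = 28/15. Yes, v = u' weakly.

u(x) = -x**2 + x - 2, classical derivative u'(x) = 1 - 2*x.
φ(x) = x²(2−x), so φ'(x) = x*(4 - 3*x).
Note φ(0) = φ(2) = 0, so the boundary term u·φ vanishes.
LHS = ∫_0^2 u(x) φ'(x) dx = ∫_0^2 (3*x^4 - 7*x^3 + 10*x^2 - 8*x) dx. Term by term:
  ∫_0^2 3*x^4 dx = 96/5;  ∫_0^2 -7*x^3 dx = -28;  ∫_0^2 10*x^2 dx = 80/3;
  ∫_0^2 -8*x dx = -16.
Sum: 96/5 − 28 + 80/3 − 16 = 28/15.
So LHS = 28/15.
∫_0^2 v(x) φ(x) dx = ∫_0^2 (2*x^4 - 5*x^3 + 2*x^2) dx. Term by term:
  ∫_0^2 2*x^4 dx = 64/5;  ∫_0^2 -5*x^3 dx = -20;  ∫_0^2 2*x^2 dx = 16/3.
Sum: 64/5 − 20 + 16/3 = -28/15.
So RHS = -∫_0^2 v(x) φ(x) dx = 28/15.
LHS = RHS, so the identity holds for this test φ.
Moreover u is smooth here and v(x) = u'(x) = 1 - 2*x pointwise, so the identity holds for every test function. Hence v is the weak derivative of u.


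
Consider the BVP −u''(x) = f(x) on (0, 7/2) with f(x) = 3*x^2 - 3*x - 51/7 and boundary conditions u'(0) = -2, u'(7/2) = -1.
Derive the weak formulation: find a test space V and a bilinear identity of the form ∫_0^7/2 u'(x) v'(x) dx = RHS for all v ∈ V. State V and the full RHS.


V = H^1(0, 7/2) (v unrestricted at boundary; u is determined up to an additive constant); weak form: ∫_0^7/2 u'v' dx = ∫_0^7/2 (3*x^2 - 3*x - 51/7) v dx − v(7/2) + 2·v(0) for all v ∈ V.

Multiply both sides by a test function v and integrate from 0 to 7/2:
  ∫_0^7/2 −u''(x) v(x) dx = ∫_0^7/2 f(x) v(x) dx.
Integrate the LHS by parts once:
  ∫_0^7/2 −u'' v dx = −[u'(x) v(x)]_0^7/2 + ∫_0^7/2 u'(x) v'(x) dx.
Thus ∫_0^7/2 u'(x) v'(x) dx = ∫_0^7/2 f(x) v(x) dx + [u'(x) v(x)]_0^7/2.
Choose V so that boundary terms are either known or forced to vanish.
u has inhomogeneous Neumann u'(0) = -2, u'(7/2) = -1. [u' v]_0^7/2 = (-1)·v(7/2) − (-2)·v(0) = − v(7/2) + 2·v(0). Take V = H^1(0, 7/2); boundary term becomes part of RHS.
Weak formulation: find u (satisfying any essential BC) such that ∫_0^7/2 u'(x) v'(x) dx = ∫_0^7/2 f v dx − v(7/2) + 2·v(0) for all v ∈ V (Neumann data are natural BCs: they enter the RHS as boundary terms).
Substituting f(x) = 3*x^2 - 3*x - 51/7, the right-hand side is ∫_0^7/2 (3*x^2 - 3*x - 51/7) v dx − v(7/2) + 2·v(0).
Compatibility check (pure Neumann): taking v ≡ 1 ∈ V gives 0 = ∫_0^7/2 f dx + (-1) − (-2), i.e. ∫_0^7/2 f dx must equal u'(0) − u'(7/2) = -1. Indeed ∫_0^7/2 (3*x^2 - 3*x - 51/7) dx = -1, so the data are compatible. The solution is then unique only up to an additive constant (fix it e.g. by requiring ∫_0^7/2 u dx = 0).


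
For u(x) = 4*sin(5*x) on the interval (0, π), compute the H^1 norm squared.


||u||_{H^1(0,π)}^2 = 208*π

u'(x) = 20*cos(5*x).
Expand u² and (u')² and integrate term by term on (0, π), using: for integers n ≥ 1, ∫_0^π sin²(nx) dx = ∫_0^π cos²(nx) dx = π/2; for n ≠ n', ∫_0^π sin(nx)sin(n'x) dx = ∫_0^π cos(nx)cos(n'x) dx = 0; and by product-to-sum, ∫_0^π sin(nx)cos(n'x) dx = ½∫_0^π [sin((n+n')x) + sin((n−n')x)] dx, which is 0 when n+n' is even and 2n/(n²−n'²) when n+n' is odd (it need not vanish on (0, π)).
  u² squared terms: (4)²·∫sin(5x)² dx = 16·π/2 = 8*π.
  So ∫_0^π u² dx = 8*π.
  (u')² squared terms: (20)²·∫cos(5x)² dx = 400·π/2 = 200*π.
  So ∫_0^π (u')² dx = 200*π.
||u||_{H^1}^2 = (8*π) + (200*π) = 208*π.


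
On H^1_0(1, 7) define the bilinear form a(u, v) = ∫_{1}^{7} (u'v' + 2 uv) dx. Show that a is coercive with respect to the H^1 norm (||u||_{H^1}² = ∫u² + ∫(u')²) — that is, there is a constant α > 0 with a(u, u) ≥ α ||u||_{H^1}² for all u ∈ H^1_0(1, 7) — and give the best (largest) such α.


α = 1

Coercivity of a(·,·) on H^1_0(1, 7) means a(u, u) ≥ α ||u||_{H^1}² for every u ∈ H^1_0.
The interval has length L = 6, and Poincaré/coercivity depend only on L. Here a(u, u) = ∫(u')² + (2)·∫u².
Here c = 2 ≥ 1, so a(u,u) = ∫(u')² + c∫u² ≥ ∫(u')² + ∫u² = ||u||_{H^1}², i.e. α = 1 works. No larger α is possible: a(u,u) ≥ α||u||_{H^1}² means (1−α)∫(u')² ≥ (α−c)∫u², and for the modes u_n = sin(nπ(x−x₀)/L) (x₀ the left endpoint) one has ∫u_n²/∫(u_n')² = (L/(nπ))² → 0, so a(u_n,u_n)/||u_n||_{H^1}² → 1. Hence the optimal constant is α = 1.
Therefore α = 1.


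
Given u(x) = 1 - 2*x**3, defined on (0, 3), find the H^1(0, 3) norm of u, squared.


||u||_{H^1}^2 = 102246/35

The H^1 norm (squared) on an interval (0, L) is
  ||u||_{H^1}^2 = ∫_0^L u(x)^2 dx + ∫_0^L u'(x)^2 dx.
Compute u'(x) = -6*x**2.
Then u(x)^2 = 4*x**6 - 4*x**3 + 1 and u'(x)^2 = 36*x**4.
Integrate each monomial from 0 to 3 using ∫_0^3 c·x^n dx = c·3^(n+1)/(n+1):
  ∫_0^3 u(x)^2 dx = ∫_0^3 (4*x^6 - 4*x^3 + 1) dx. Term by term:
    ∫_0^3 4*x^6 dx = 8748/7;  ∫_0^3 -4*x^3 dx = -81;  ∫_0^3 1 dx = 3.
  Sum: 8748/7 − 81 + 3 = 8202/7.
  ∫_0^3 u'(x)^2 dx = ∫_0^3 (36*x^4) dx. Term by term:
    ∫_0^3 36*x^4 dx = 8748/5.
Adding: ||u||_{H^1}^2 = 8202/7 + 8748/5 = 102246/35.


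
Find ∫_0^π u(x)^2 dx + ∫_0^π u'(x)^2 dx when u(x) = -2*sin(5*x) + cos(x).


||u||_{H^1(0,π)}^2 = 53*π

u'(x) = -sin(x) - 10*cos(5*x).
Expand u² and (u')² and integrate term by term on (0, π), using: for integers n ≥ 1, ∫_0^π sin²(nx) dx = ∫_0^π cos²(nx) dx = π/2; for n ≠ n', ∫_0^π sin(nx)sin(n'x) dx = ∫_0^π cos(nx)cos(n'x) dx = 0; and by product-to-sum, ∫_0^π sin(nx)cos(n'x) dx = ½∫_0^π [sin((n+n')x) + sin((n−n')x)] dx, which is 0 when n+n' is even and 2n/(n²−n'²) when n+n' is odd (it need not vanish on (0, π)).
  u² squared terms: (-2)²·∫sin(5x)² dx = 4·π/2 = 2*π;  (1)²·∫cos(x)² dx = 1·π/2 = π/2.
  u² cross terms: 2·(-2)·(1)·∫sin(5x)·cos(x) dx = -4·(0) = 0.
  So ∫_0^π u² dx = 2*π + π/2 + 0 = 5*π/2.
  (u')² squared terms: (-1)²·∫sin(x)² dx = 1·π/2 = π/2;  (-10)²·∫cos(5x)² dx = 100·π/2 = 50*π.
  (u')² cross terms: 2·(-1)·(-10)·∫sin(x)·cos(5x) dx = 20·(0) = 0.
  So ∫_0^π (u')² dx = π/2 + 50*π + 0 = 101*π/2.
||u||_{H^1}^2 = (5*π/2) + (101*π/2) = 53*π.


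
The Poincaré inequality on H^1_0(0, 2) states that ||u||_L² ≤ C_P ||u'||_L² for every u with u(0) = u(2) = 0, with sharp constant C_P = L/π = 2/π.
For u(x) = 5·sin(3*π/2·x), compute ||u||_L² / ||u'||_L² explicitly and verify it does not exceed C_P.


||u||_L² / ||u'||_L² = 2/(3*π) < C_P = 2/π.

u(x) = 5·sin(3*π/2·x), so u'(x) = 15*π*cos(3*π*x/2)/2.
Writing u(x) = A·sin(kπx/L) with A = 5 and k = 3, use ∫_0^L sin²(kπx/L) dx = L/2 and ∫_0^L cos²(kπx/L) dx = L/2.
u² = 25·sin²(3*π/2·x) and (u')² = 225*π^2/4·cos²(3*π/2·x), and each of sin², cos² integrates to L/2 = 1 over (0, 2).
∫_0^2 u² dx = 25, so ||u||_L² = 5.
∫_0^2 (u')² dx = 225*π^2/4, so ||u'||_L² = 15*π/2.
Ratio ||u||_L² / ||u'||_L² = 2/(3*π).
Sharp Poincaré constant on H^1_0(0, 2) is C_P = L/π = 2/π, achieved by sin(π/2·x).
This is the k = 3 harmonic; the ratio L/(kπ) is strictly less than C_P = L/π, consistent with the sharp inequality ||u||_L² ≤ C_P ||u'||_L².


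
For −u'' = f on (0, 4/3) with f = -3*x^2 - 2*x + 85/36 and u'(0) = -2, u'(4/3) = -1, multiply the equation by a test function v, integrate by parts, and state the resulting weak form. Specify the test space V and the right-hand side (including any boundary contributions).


V = H^1(0, 4/3) (v unrestricted at boundary; u is determined up to an additive constant); weak form: ∫_0^4/3 u'v' dx = ∫_0^4/3 (-3*x^2 - 2*x + 85/36) v dx − v(4/3) + 2·v(0) for all v ∈ V.

Multiply both sides by a test function v and integrate from 0 to 4/3:
  ∫_0^4/3 −u''(x) v(x) dx = ∫_0^4/3 f(x) v(x) dx.
Integrate the LHS by parts once:
  ∫_0^4/3 −u'' v dx = −[u'(x) v(x)]_0^4/3 + ∫_0^4/3 u'(x) v'(x) dx.
Thus ∫_0^4/3 u'(x) v'(x) dx = ∫_0^4/3 f(x) v(x) dx + [u'(x) v(x)]_0^4/3.
Choose V so that boundary terms are either known or forced to vanish.
u has inhomogeneous Neumann u'(0) = -2, u'(4/3) = -1. [u' v]_0^4/3 = (-1)·v(4/3) − (-2)·v(0) = − v(4/3) + 2·v(0). Take V = H^1(0, 4/3); boundary term becomes part of RHS.
Weak formulation: find u (satisfying any essential BC) such that ∫_0^4/3 u'(x) v'(x) dx = ∫_0^4/3 f v dx − v(4/3) + 2·v(0) for all v ∈ V (Neumann data are natural BCs: they enter the RHS as boundary terms).
Substituting f(x) = -3*x^2 - 2*x + 85/36, the right-hand side is ∫_0^4/3 (-3*x^2 - 2*x + 85/36) v dx − v(4/3) + 2·v(0).
Compatibility check (pure Neumann): taking v ≡ 1 ∈ V gives 0 = ∫_0^4/3 f dx + (-1) − (-2), i.e. ∫_0^4/3 f dx must equal u'(0) − u'(4/3) = -1. Indeed ∫_0^4/3 (-3*x^2 - 2*x + 85/36) dx = -1, so the data are compatible. The solution is then unique only up to an additive constant (fix it e.g. by requiring ∫_0^4/3 u dx = 0).


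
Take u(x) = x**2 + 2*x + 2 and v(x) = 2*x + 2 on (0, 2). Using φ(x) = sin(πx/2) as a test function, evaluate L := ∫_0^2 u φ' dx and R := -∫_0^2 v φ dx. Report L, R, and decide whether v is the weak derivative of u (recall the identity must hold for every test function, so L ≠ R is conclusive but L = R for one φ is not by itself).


LHS = -16/π, RHS = -16/π. Yes, v = u' weakly.

u(x) = x**2 + 2*x + 2, classical derivative u'(x) = 2*x + 2.
φ(x) = sin(πx/2), so φ'(x) = π*cos(π*x/2)/2.
Note φ(0) = φ(2) = 0, so the boundary term u·φ vanishes.
LHS = ∫_0^2 u(x) φ'(x) dx = ∫_0^2 (π*x^2*cos(π*x/2)/2 + π*x*cos(π*x/2) + π*cos(π*x/2)) dx. Term by term:
  ∫_0^2 π*cos(π*x/2) dx = 0;  ∫_0^2 π*x*cos(π*x/2) dx = -8/π;  ∫_0^2 π*x^2*cos(π*x/2)/2 dx = -8/π.
Sum: 0 − 8/π − 8/π = -16/π.
So LHS = -16/π.
∫_0^2 v(x) φ(x) dx = ∫_0^2 (2*x*sin(π*x/2) + 2*sin(π*x/2)) dx. Term by term:
  ∫_0^2 2*sin(π*x/2) dx = 8/π;  ∫_0^2 2*x*sin(π*x/2) dx = 8/π.
Sum: 8/π + 8/π = 16/π.
So RHS = -∫_0^2 v(x) φ(x) dx = -16/π.
LHS = RHS, so the identity holds for this test φ.
Moreover u is smooth here and v(x) = u'(x) = 2*x + 2 pointwise, so the identity holds for every test function. Hence v is the weak derivative of u.


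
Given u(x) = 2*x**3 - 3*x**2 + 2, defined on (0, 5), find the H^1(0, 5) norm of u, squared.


||u||_{H^1}^2 = 227765/7

The H^1 norm (squared) on an interval (0, L) is
  ||u||_{H^1}^2 = ∫_0^L u(x)^2 dx + ∫_0^L u'(x)^2 dx.
Compute u'(x) = 6*x**2 - 6*x.
Then u(x)^2 = 4*x**6 - 12*x**5 + 9*x**4 + 8*x**3 - 12*x**2 + 4 and u'(x)^2 = 36*x**4 - 72*x**3 + 36*x**2.
Integrate each monomial from 0 to 5 using ∫_0^5 c·x^n dx = c·5^(n+1)/(n+1):
  ∫_0^5 u(x)^2 dx = ∫_0^5 (4*x^6 - 12*x^5 + 9*x^4 + 8*x^3 - 12*x^2 + 4) dx. Term by term:
    ∫_0^5 4*x^6 dx = 312500/7;  ∫_0^5 -12*x^5 dx = -31250;  ∫_0^5 9*x^4 dx = 5625;
    ∫_0^5 8*x^3 dx = 1250;  ∫_0^5 -12*x^2 dx = -500;  ∫_0^5 4 dx = 20.
  Sum: 312500/7 − 31250 + 5625 + 1250 − 500 + 20 = 138515/7.
  ∫_0^5 u'(x)^2 dx = ∫_0^5 (36*x^4 - 72*x^3 + 36*x^2) dx. Term by term:
    ∫_0^5 36*x^4 dx = 22500;  ∫_0^5 -72*x^3 dx = -11250;  ∫_0^5 36*x^2 dx = 1500.
  Sum: 22500 − 11250 + 1500 = 12750.
Adding: ||u||_{H^1}^2 = 138515/7 + 12750 = 227765/7.


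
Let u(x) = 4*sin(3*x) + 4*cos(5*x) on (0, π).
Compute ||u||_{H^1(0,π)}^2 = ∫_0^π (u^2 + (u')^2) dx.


||u||_{H^1(0,π)}^2 = 288*π

u'(x) = -20*sin(5*x) + 12*cos(3*x).
Expand u² and (u')² and integrate term by term on (0, π), using: for integers n ≥ 1, ∫_0^π sin²(nx) dx = ∫_0^π cos²(nx) dx = π/2; for n ≠ n', ∫_0^π sin(nx)sin(n'x) dx = ∫_0^π cos(nx)cos(n'x) dx = 0; and by product-to-sum, ∫_0^π sin(nx)cos(n'x) dx = ½∫_0^π [sin((n+n')x) + sin((n−n')x)] dx, which is 0 when n+n' is even and 2n/(n²−n'²) when n+n' is odd (it need not vanish on (0, π)).
  u² squared terms: (4)²·∫cos(5x)² dx = 16·π/2 = 8*π;  (4)²·∫sin(3x)² dx = 16·π/2 = 8*π.
  u² cross terms: 2·(4)·(4)·∫cos(5x)·sin(3x) dx = 32·(0) = 0.
  So ∫_0^π u² dx = 8*π + 8*π + 0 = 16*π.
  (u')² squared terms: (-20)²·∫sin(5x)² dx = 400·π/2 = 200*π;  (12)²·∫cos(3x)² dx = 144·π/2 = 72*π.
  (u')² cross terms: 2·(-20)·(12)·∫sin(5x)·cos(3x) dx = -480·(0) = 0.
  So ∫_0^π (u')² dx = 200*π + 72*π + 0 = 272*π.
||u||_{H^1}^2 = (16*π) + (272*π) = 288*π.


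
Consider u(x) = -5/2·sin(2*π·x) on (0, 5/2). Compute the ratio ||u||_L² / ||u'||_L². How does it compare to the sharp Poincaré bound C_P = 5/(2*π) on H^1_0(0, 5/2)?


||u||_L² / ||u'||_L² = 1/(2*π) < C_P = 5/(2*π).

u(x) = -5/2·sin(2*π·x), so u'(x) = -5*π*cos(2*π*x).
Writing u(x) = A·sin(kπx/L) with A = -5/2 and k = 5, use ∫_0^L sin²(kπx/L) dx = L/2 and ∫_0^L cos²(kπx/L) dx = L/2.
u² = 25/4·sin²(2*π·x) and (u')² = 25*π^2·cos²(2*π·x), and each of sin², cos² integrates to L/2 = 5/4 over (0, 5/2).
∫_0^5/2 u² dx = 125/16, so ||u||_L² = 5*sqrt(5)/4.
∫_0^5/2 (u')² dx = 125*π^2/4, so ||u'||_L² = 5*sqrt(5)*π/2.
Ratio ||u||_L² / ||u'||_L² = 1/(2*π).
Sharp Poincaré constant on H^1_0(0, 5/2) is C_P = L/π = 5/(2*π), achieved by sin(2*π/5·x).
This is the k = 5 harmonic; the ratio L/(kπ) is strictly less than C_P = L/π, consistent with the sharp inequality ||u||_L² ≤ C_P ||u'||_L².


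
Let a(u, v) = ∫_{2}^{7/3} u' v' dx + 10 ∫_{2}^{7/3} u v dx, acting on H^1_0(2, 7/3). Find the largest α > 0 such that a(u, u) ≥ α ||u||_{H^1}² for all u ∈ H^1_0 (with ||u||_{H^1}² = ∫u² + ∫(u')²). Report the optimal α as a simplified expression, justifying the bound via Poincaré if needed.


α = 1

Coercivity of a(·,·) on H^1_0(2, 7/3) means a(u, u) ≥ α ||u||_{H^1}² for every u ∈ H^1_0.
The interval has length L = 1/3, and Poincaré/coercivity depend only on L. Here a(u, u) = ∫(u')² + (10)·∫u².
Here c = 10 ≥ 1, so a(u,u) = ∫(u')² + c∫u² ≥ ∫(u')² + ∫u² = ||u||_{H^1}², i.e. α = 1 works. No larger α is possible: a(u,u) ≥ α||u||_{H^1}² means (1−α)∫(u')² ≥ (α−c)∫u², and for the modes u_n = sin(nπ(x−x₀)/L) (x₀ the left endpoint) one has ∫u_n²/∫(u_n')² = (L/(nπ))² → 0, so a(u_n,u_n)/||u_n||_{H^1}² → 1. Hence the optimal constant is α = 1.
Therefore α = 1.


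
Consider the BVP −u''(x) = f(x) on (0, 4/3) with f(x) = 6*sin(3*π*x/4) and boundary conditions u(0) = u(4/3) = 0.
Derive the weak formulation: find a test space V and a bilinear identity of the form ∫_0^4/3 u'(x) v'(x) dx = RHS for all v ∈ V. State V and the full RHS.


V = H^1_0(0, 4/3) (so v(0) = v(4/3) = 0); weak form: ∫_0^4/3 u'v' dx = ∫_0^4/3 (6*sin(3*π*x/4)) v dx for all v ∈ V.

Multiply both sides by a test function v and integrate from 0 to 4/3:
  ∫_0^4/3 −u''(x) v(x) dx = ∫_0^4/3 f(x) v(x) dx.
Integrate the LHS by parts once:
  ∫_0^4/3 −u'' v dx = −[u'(x) v(x)]_0^4/3 + ∫_0^4/3 u'(x) v'(x) dx.
Thus ∫_0^4/3 u'(x) v'(x) dx = ∫_0^4/3 f(x) v(x) dx + [u'(x) v(x)]_0^4/3.
Choose V so that boundary terms are either known or forced to vanish.
u is Dirichlet: u(0) = u(4/3) = 0. Let V = H^1_0(0, 4/3); then v(0) = v(4/3) = 0, and [u' v]_0^4/3 = 0.
Weak formulation: find u (satisfying any essential BC) such that ∫_0^4/3 u'(x) v'(x) dx = ∫_0^4/3 f v dx for all v ∈ V.
Substituting f(x) = 6*sin(3*π*x/4), the right-hand side is ∫_0^4/3 (6*sin(3*π*x/4)) v dx.


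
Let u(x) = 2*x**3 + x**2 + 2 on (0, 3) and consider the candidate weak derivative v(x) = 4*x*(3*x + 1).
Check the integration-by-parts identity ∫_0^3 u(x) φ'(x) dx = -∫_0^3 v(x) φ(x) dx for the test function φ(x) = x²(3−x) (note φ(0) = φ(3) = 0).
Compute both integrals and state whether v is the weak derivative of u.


LHS = -1701/10, RHS = -1701/5. No, v is not the weak derivative of u.

u(x) = 2*x**3 + x**2 + 2, classical derivative u'(x) = 6*x**2 + 2*x.
φ(x) = x²(3−x), so φ'(x) = 3*x*(2 - x).
Note φ(0) = φ(3) = 0, so the boundary term u·φ vanishes.
LHS = ∫_0^3 u(x) φ'(x) dx = ∫_0^3 (-6*x^5 + 9*x^4 + 6*x^3 - 6*x^2 + 12*x) dx. Term by term:
  ∫_0^3 -6*x^5 dx = -729;  ∫_0^3 9*x^4 dx = 2187/5;  ∫_0^3 6*x^3 dx = 243/2;
  ∫_0^3 -6*x^2 dx = -54;  ∫_0^3 12*x dx = 54.
Sum: -729 + 2187/5 + 243/2 − 54 + 54 = -1701/10.
So LHS = -1701/10.
∫_0^3 v(x) φ(x) dx = ∫_0^3 (-12*x^5 + 32*x^4 + 12*x^3) dx. Term by term:
  ∫_0^3 -12*x^5 dx = -1458;  ∫_0^3 32*x^4 dx = 7776/5;  ∫_0^3 12*x^3 dx = 243.
Sum: -1458 + 7776/5 + 243 = 1701/5.
So RHS = -∫_0^3 v(x) φ(x) dx = -1701/5.
LHS − RHS = 1701/10 ≠ 0, so the identity fails.
(For a valid weak derivative the identity must hold for EVERY test function, in particular this one. The failure shows v is NOT the weak derivative of u.)
Correct weak derivative would be u'(x) = 6*x**2 + 2*x.


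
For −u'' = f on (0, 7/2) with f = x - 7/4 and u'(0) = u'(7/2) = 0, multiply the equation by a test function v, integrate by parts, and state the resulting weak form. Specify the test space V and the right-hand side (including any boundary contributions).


V = H^1(0, 7/2) (no boundary constraint on v; u is determined up to an additive constant); weak form: ∫_0^7/2 u'v' dx = ∫_0^7/2 (x - 7/4) v dx for all v ∈ V.

Multiply both sides by a test function v and integrate from 0 to 7/2:
  ∫_0^7/2 −u''(x) v(x) dx = ∫_0^7/2 f(x) v(x) dx.
Integrate the LHS by parts once:
  ∫_0^7/2 −u'' v dx = −[u'(x) v(x)]_0^7/2 + ∫_0^7/2 u'(x) v'(x) dx.
Thus ∫_0^7/2 u'(x) v'(x) dx = ∫_0^7/2 f(x) v(x) dx + [u'(x) v(x)]_0^7/2.
Choose V so that boundary terms are either known or forced to vanish.
u has homogeneous Neumann: u'(0) = u'(7/2) = 0. So [u' v]_0^7/2 = 0·v(7/2) − 0·v(0) = 0 for any v; take V = H^1(0, 7/2).
Weak formulation: find u (satisfying any essential BC) such that ∫_0^7/2 u'(x) v'(x) dx = ∫_0^7/2 f v dx for all v ∈ V (homogeneous Neumann, so boundary terms vanish).
Substituting f(x) = x - 7/4, the right-hand side is ∫_0^7/2 (x - 7/4) v dx.
Compatibility check (pure Neumann): taking v ≡ 1 ∈ V gives 0 = ∫_0^7/2 f dx + (0) − (0), i.e. ∫_0^7/2 f dx must equal u'(0) − u'(7/2) = 0. Indeed ∫_0^7/2 (x - 7/4) dx = 0, so the data are compatible. The solution is then unique only up to an additive constant (fix it e.g. by requiring ∫_0^7/2 u dx = 0).


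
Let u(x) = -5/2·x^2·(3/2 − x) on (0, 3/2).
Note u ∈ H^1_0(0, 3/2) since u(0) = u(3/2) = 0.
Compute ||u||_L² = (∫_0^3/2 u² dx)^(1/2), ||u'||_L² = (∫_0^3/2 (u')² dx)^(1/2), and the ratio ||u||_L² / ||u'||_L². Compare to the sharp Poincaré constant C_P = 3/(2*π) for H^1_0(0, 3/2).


||u||_L² / ||u'||_L² = 3*sqrt(14)/28 < C_P = 3/(2*π).

u(x) = -5/2·x^2·(3/2 − x), so u'(x) = 15*x*(x - 1)/2.
u(x) = -5/2·x^2·(3/2 − x) vanishes at x = 0 and x = 3/2, so u ∈ H^1_0(0, 3/2). Differentiate via the product rule and integrate the resulting polynomials term by term.
  ∫_0^3/2 u² dx = ∫_0^3/2 (25*x^6/4 - 75*x^5/4 + 225*x^4/16) dx. Term by term:
    ∫_0^3/2 25*x^6/4 dx = 54675/3584;  ∫_0^3/2 -75*x^5/4 dx = -18225/512;  ∫_0^3/2 225*x^4/16 dx = 10935/512.
  Sum: 54675/3584 − 18225/512 + 10935/512 = 3645/3584.
  ∫_0^3/2 (u')² dx = ∫_0^3/2 (225*x^4/4 - 225*x^3/2 + 225*x^2/4) dx. Term by term:
    ∫_0^3/2 225*x^4/4 dx = 10935/128;  ∫_0^3/2 -225*x^3/2 dx = -18225/128;  ∫_0^3/2 225*x^2/4 dx = 2025/32.
  Sum: 10935/128 − 18225/128 + 2025/32 = 405/64.
∫_0^3/2 u² dx = 3645/3584, so ||u||_L² = 27*sqrt(70)/224.
∫_0^3/2 (u')² dx = 405/64, so ||u'||_L² = 9*sqrt(5)/8.
Ratio ||u||_L² / ||u'||_L² = 3*sqrt(14)/28.
Sharp Poincaré constant on H^1_0(0, 3/2) is C_P = L/π = 3/(2*π), achieved by sin(2*π/3·x).
A polynomial bump cannot attain the sharp Poincaré constant (only the first sine eigenfunction does), so the ratio is strictly less than C_P, consistent with ||u||_L² ≤ C_P ||u'||_L².


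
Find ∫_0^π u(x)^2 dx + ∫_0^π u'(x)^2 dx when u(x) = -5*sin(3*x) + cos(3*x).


||u||_{H^1(0,π)}^2 = 130*π

u'(x) = -3*sin(3*x) - 15*cos(3*x).
Expand u² and (u')² and integrate term by term on (0, π), using: for integers n ≥ 1, ∫_0^π sin²(nx) dx = ∫_0^π cos²(nx) dx = π/2; for n ≠ n', ∫_0^π sin(nx)sin(n'x) dx = ∫_0^π cos(nx)cos(n'x) dx = 0; and by product-to-sum, ∫_0^π sin(nx)cos(n'x) dx = ½∫_0^π [sin((n+n')x) + sin((n−n')x)] dx, which is 0 when n+n' is even and 2n/(n²−n'²) when n+n' is odd (it need not vanish on (0, π)).
  u² squared terms: (-5)²·∫sin(3x)² dx = 25·π/2 = 25*π/2;  (1)²·∫cos(3x)² dx = 1·π/2 = π/2.
  u² cross terms: 2·(-5)·(1)·∫sin(3x)·cos(3x) dx = -10·(0) = 0.
  So ∫_0^π u² dx = 25*π/2 + π/2 + 0 = 13*π.
  (u')² squared terms: (-15)²·∫cos(3x)² dx = 225·π/2 = 225*π/2;  (-3)²·∫sin(3x)² dx = 9·π/2 = 9*π/2.
  (u')² cross terms: 2·(-15)·(-3)·∫cos(3x)·sin(3x) dx = 90·(0) = 0.
  So ∫_0^π (u')² dx = 225*π/2 + 9*π/2 + 0 = 117*π.
||u||_{H^1}^2 = (13*π) + (117*π) = 130*π.


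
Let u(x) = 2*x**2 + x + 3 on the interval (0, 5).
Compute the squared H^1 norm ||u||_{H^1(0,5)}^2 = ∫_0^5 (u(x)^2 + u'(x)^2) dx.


||u||_{H^1}^2 = 13675/3

The H^1 norm (squared) on an interval (0, L) is
  ||u||_{H^1}^2 = ∫_0^L u(x)^2 dx + ∫_0^L u'(x)^2 dx.
Compute u'(x) = 4*x + 1.
Then u(x)^2 = 4*x**4 + 4*x**3 + 13*x**2 + 6*x + 9 and u'(x)^2 = 16*x**2 + 8*x + 1.
Integrate each monomial from 0 to 5 using ∫_0^5 c·x^n dx = c·5^(n+1)/(n+1):
  ∫_0^5 u(x)^2 dx = ∫_0^5 (4*x^4 + 4*x^3 + 13*x^2 + 6*x + 9) dx. Term by term:
    ∫_0^5 4*x^4 dx = 2500;  ∫_0^5 4*x^3 dx = 625;  ∫_0^5 13*x^2 dx = 1625/3;
    ∫_0^5 6*x dx = 75;  ∫_0^5 9 dx = 45.
  Sum: 2500 + 625 + 1625/3 + 75 + 45 = 11360/3.
  ∫_0^5 u'(x)^2 dx = ∫_0^5 (16*x^2 + 8*x + 1) dx. Term by term:
    ∫_0^5 16*x^2 dx = 2000/3;  ∫_0^5 8*x dx = 100;  ∫_0^5 1 dx = 5.
  Sum: 2000/3 + 100 + 5 = 2315/3.
Adding: ||u||_{H^1}^2 = 11360/3 + 2315/3 = 13675/3.


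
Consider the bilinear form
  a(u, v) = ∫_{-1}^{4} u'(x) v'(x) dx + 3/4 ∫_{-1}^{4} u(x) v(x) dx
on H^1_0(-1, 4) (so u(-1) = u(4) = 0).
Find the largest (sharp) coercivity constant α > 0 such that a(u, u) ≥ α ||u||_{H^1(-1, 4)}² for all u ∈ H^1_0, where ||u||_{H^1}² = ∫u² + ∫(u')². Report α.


α = (π^2 + 75/4)/(π^2 + 25)

Coercivity of a(·,·) on H^1_0(-1, 4) means a(u, u) ≥ α ||u||_{H^1}² for every u ∈ H^1_0.
The interval has length L = 5, and Poincaré/coercivity depend only on L. Here a(u, u) = ∫(u')² + (3/4)·∫u².
Here 0 < c = 3/4 < 1. The condition a(u,u) ≥ α||u||_{H^1}² reads (1−α)∫(u')² ≥ (α−c)∫u². Any admissible α is ≤ 1 (rapidly oscillating u have ∫u²/∫(u')² → 0), and α = 1 would force 0 ≥ (1−c)∫u², impossible since c < 1; so 1−α > 0. By the sharp Poincaré inequality on H^1_0 of an interval of length L, ∫(u')² ≥ (π/L)²∫u² with equality for the first sine mode sin(π(x−x₀)/L) (x₀ the left endpoint), so the inequality holds for all u iff (1−α)(π/L)² ≥ α − c, i.e. α ≤ ((π/L)² + c)/((π/L)² + 1) = (1 + c(L/π)²)/(1 + (L/π)²). With (π/L)² = π^2/25 and c = 3/4, the largest admissible constant is α = ((π/L)² + c)/((π/L)² + 1).
Simplifying, α = (π^2 + 75/4)/(π^2 + 25).


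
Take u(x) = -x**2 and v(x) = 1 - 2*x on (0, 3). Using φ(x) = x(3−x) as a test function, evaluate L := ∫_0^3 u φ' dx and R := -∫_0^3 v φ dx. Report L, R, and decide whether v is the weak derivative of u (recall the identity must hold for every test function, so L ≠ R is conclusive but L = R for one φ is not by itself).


LHS = 27/2, RHS = 9. No, v is not the weak derivative of u.

u(x) = -x**2, classical derivative u'(x) = -2*x.
φ(x) = x(3−x), so φ'(x) = 3 - 2*x.
Note φ(0) = φ(3) = 0, so the boundary term u·φ vanishes.
LHS = ∫_0^3 u(x) φ'(x) dx = ∫_0^3 (2*x^3 - 3*x^2) dx. Term by term:
  ∫_0^3 2*x^3 dx = 81/2;  ∫_0^3 -3*x^2 dx = -27.
Sum: 81/2 − 27 = 27/2.
So LHS = 27/2.
∫_0^3 v(x) φ(x) dx = ∫_0^3 (2*x^3 - 7*x^2 + 3*x) dx. Term by term:
  ∫_0^3 2*x^3 dx = 81/2;  ∫_0^3 -7*x^2 dx = -63;  ∫_0^3 3*x dx = 27/2.
Sum: 81/2 − 63 + 27/2 = -9.
So RHS = -∫_0^3 v(x) φ(x) dx = 9.
LHS − RHS = 9/2 ≠ 0, so the identity fails.
(For a valid weak derivative the identity must hold for EVERY test function, in particular this one. The failure shows v is NOT the weak derivative of u.)
Correct weak derivative would be u'(x) = -2*x.


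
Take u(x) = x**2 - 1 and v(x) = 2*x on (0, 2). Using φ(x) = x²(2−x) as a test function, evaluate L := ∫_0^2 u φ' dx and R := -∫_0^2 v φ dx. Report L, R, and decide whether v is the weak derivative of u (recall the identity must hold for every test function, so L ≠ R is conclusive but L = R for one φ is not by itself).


LHS = -16/5, RHS = -16/5. Yes, v = u' weakly.

u(x) = x**2 - 1, classical derivative u'(x) = 2*x.
φ(x) = x²(2−x), so φ'(x) = x*(4 - 3*x).
Note φ(0) = φ(2) = 0, so the boundary term u·φ vanishes.
LHS = ∫_0^2 u(x) φ'(x) dx = ∫_0^2 (-3*x^4 + 4*x^3 + 3*x^2 - 4*x) dx. Term by term:
  ∫_0^2 -3*x^4 dx = -96/5;  ∫_0^2 4*x^3 dx = 16;  ∫_0^2 3*x^2 dx = 8;
  ∫_0^2 -4*x dx = -8.
Sum: -96/5 + 16 + 8 − 8 = -16/5.
So LHS = -16/5.
∫_0^2 v(x) φ(x) dx = ∫_0^2 (-2*x^4 + 4*x^3) dx. Term by term:
  ∫_0^2 -2*x^4 dx = -64/5;  ∫_0^2 4*x^3 dx = 16.
Sum: -64/5 + 16 = 16/5.
So RHS = -∫_0^2 v(x) φ(x) dx = -16/5.
LHS = RHS, so the identity holds for this test φ.
Moreover u is smooth here and v(x) = u'(x) = 2*x pointwise, so the identity holds for every test function. Hence v is the weak derivative of u.


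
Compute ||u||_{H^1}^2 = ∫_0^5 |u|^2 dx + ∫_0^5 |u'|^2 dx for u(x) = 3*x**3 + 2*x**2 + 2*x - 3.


||u||_{H^1}^2 = 8566205/42

The H^1 norm (squared) on an interval (0, L) is
  ||u||_{H^1}^2 = ∫_0^L u(x)^2 dx + ∫_0^L u'(x)^2 dx.
Compute u'(x) = 9*x**2 + 4*x + 2.
Then u(x)^2 = 9*x**6 + 12*x**5 + 16*x**4 - 10*x**3 - 8*x**2 - 12*x + 9 and u'(x)^2 = 81*x**4 + 72*x**3 + 52*x**2 + 16*x + 4.
Integrate each monomial from 0 to 5 using ∫_0^5 c·x^n dx = c·5^(n+1)/(n+1):
  ∫_0^5 u(x)^2 dx = ∫_0^5 (9*x^6 + 12*x^5 + 16*x^4 - 10*x^3 - 8*x^2 - 12*x + 9) dx. Term by term:
    ∫_0^5 9*x^6 dx = 703125/7;  ∫_0^5 12*x^5 dx = 31250;  ∫_0^5 16*x^4 dx = 10000;
    ∫_0^5 -10*x^3 dx = -3125/2;  ∫_0^5 -8*x^2 dx = -1000/3;  ∫_0^5 -12*x dx = -150;
    ∫_0^5 9 dx = 45.
  Sum: 703125/7 + 31250 + 10000 − 3125/2 − 1000/3 − 150 + 45 = 5867215/42.
  ∫_0^5 u'(x)^2 dx = ∫_0^5 (81*x^4 + 72*x^3 + 52*x^2 + 16*x + 4) dx. Term by term:
    ∫_0^5 81*x^4 dx = 50625;  ∫_0^5 72*x^3 dx = 11250;  ∫_0^5 52*x^2 dx = 6500/3;
    ∫_0^5 16*x dx = 200;  ∫_0^5 4 dx = 20.
  Sum: 50625 + 11250 + 6500/3 + 200 + 20 = 192785/3.
Adding: ||u||_{H^1}^2 = 5867215/42 + 192785/3 = 8566205/42.


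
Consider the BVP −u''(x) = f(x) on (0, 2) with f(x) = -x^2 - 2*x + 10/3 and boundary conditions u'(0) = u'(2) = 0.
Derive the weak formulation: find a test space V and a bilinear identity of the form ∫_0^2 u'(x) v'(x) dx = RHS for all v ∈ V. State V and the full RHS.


V = H^1(0, 2) (no boundary constraint on v; u is determined up to an additive constant); weak form: ∫_0^2 u'v' dx = ∫_0^2 (-x^2 - 2*x + 10/3) v dx for all v ∈ V.

Multiply both sides by a test function v and integrate from 0 to 2:
  ∫_0^2 −u''(x) v(x) dx = ∫_0^2 f(x) v(x) dx.
Integrate the LHS by parts once:
  ∫_0^2 −u'' v dx = −[u'(x) v(x)]_0^2 + ∫_0^2 u'(x) v'(x) dx.
Thus ∫_0^2 u'(x) v'(x) dx = ∫_0^2 f(x) v(x) dx + [u'(x) v(x)]_0^2.
Choose V so that boundary terms are either known or forced to vanish.
u has homogeneous Neumann: u'(0) = u'(2) = 0. So [u' v]_0^2 = 0·v(2) − 0·v(0) = 0 for any v; take V = H^1(0, 2).
Weak formulation: find u (satisfying any essential BC) such that ∫_0^2 u'(x) v'(x) dx = ∫_0^2 f v dx for all v ∈ V (homogeneous Neumann, so boundary terms vanish).
Substituting f(x) = -x^2 - 2*x + 10/3, the right-hand side is ∫_0^2 (-x^2 - 2*x + 10/3) v dx.
Compatibility check (pure Neumann): taking v ≡ 1 ∈ V gives 0 = ∫_0^2 f dx + (0) − (0), i.e. ∫_0^2 f dx must equal u'(0) − u'(2) = 0. Indeed ∫_0^2 (-x^2 - 2*x + 10/3) dx = 0, so the data are compatible. The solution is then unique only up to an additive constant (fix it e.g. by requiring ∫_0^2 u dx = 0).


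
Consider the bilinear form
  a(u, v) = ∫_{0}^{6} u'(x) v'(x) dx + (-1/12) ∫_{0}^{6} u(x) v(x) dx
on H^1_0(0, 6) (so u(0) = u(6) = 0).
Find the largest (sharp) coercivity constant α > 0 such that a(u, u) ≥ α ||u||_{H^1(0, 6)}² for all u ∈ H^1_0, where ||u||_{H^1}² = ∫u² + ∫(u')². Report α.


α = (-3 + π^2)/(π^2 + 36)

Coercivity of a(·,·) on H^1_0(0, 6) means a(u, u) ≥ α ||u||_{H^1}² for every u ∈ H^1_0.
The interval has length L = 6, and Poincaré/coercivity depend only on L. Here a(u, u) = ∫(u')² + (-1/12)·∫u².
Here c = -1/12 < 0 with |c| < (π/L)² = π^2/36, so coercivity still holds. The condition a(u,u) ≥ α||u||_{H^1}² reads (1−α)∫(u')² ≥ (α−c)∫u². Any admissible α is ≤ 1 (rapidly oscillating u have ∫u²/∫(u')² → 0), and α = 1 would force 0 ≥ (1−c)∫u², impossible since c < 1; so 1−α > 0. By the sharp Poincaré inequality on H^1_0 of an interval of length L, ∫(u')² ≥ (π/L)²∫u² with equality for the first sine mode sin(π(x−x₀)/L) (x₀ the left endpoint), so the inequality holds for all u iff (1−α)(π/L)² ≥ α − c, i.e. α ≤ ((π/L)² + c)/((π/L)² + 1) = (1 + c(L/π)²)/(1 + (L/π)²). (Direct route, valid since c ≤ 0: Poincaré gives c∫u² ≥ c(L/π)²∫(u')², so a(u,u) ≥ (1 + c(L/π)²)∫(u')², while ||u||_{H^1}² ≤ (1 + (L/π)²)∫(u')²; dividing yields the same α.) With (π/L)² = π^2/36 and c = -1/12, the largest admissible constant is α = ((π/L)² + c)/((π/L)² + 1).
Simplifying, α = (-3 + π^2)/(π^2 + 36).


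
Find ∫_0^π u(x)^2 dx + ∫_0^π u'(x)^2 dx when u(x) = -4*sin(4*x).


||u||_{H^1(0,π)}^2 = 136*π

u'(x) = -16*cos(4*x).
Expand u² and (u')² and integrate term by term on (0, π), using: for integers n ≥ 1, ∫_0^π sin²(nx) dx = ∫_0^π cos²(nx) dx = π/2; for n ≠ n', ∫_0^π sin(nx)sin(n'x) dx = ∫_0^π cos(nx)cos(n'x) dx = 0; and by product-to-sum, ∫_0^π sin(nx)cos(n'x) dx = ½∫_0^π [sin((n+n')x) + sin((n−n')x)] dx, which is 0 when n+n' is even and 2n/(n²−n'²) when n+n' is odd (it need not vanish on (0, π)).
  u² squared terms: (-4)²·∫sin(4x)² dx = 16·π/2 = 8*π.
  So ∫_0^π u² dx = 8*π.
  (u')² squared terms: (-16)²·∫cos(4x)² dx = 256·π/2 = 128*π.
  So ∫_0^π (u')² dx = 128*π.
||u||_{H^1}^2 = (8*π) + (128*π) = 136*π.


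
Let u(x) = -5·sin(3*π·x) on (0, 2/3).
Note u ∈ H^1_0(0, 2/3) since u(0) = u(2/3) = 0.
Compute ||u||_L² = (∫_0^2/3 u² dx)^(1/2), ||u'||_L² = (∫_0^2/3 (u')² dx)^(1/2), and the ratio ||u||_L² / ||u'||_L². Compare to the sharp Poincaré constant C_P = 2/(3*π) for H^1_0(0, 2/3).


||u||_L² / ||u'||_L² = 1/(3*π) < C_P = 2/(3*π).

u(x) = -5·sin(3*π·x), so u'(x) = -15*π*cos(3*π*x).
Writing u(x) = A·sin(kπx/L) with A = -5 and k = 2, use ∫_0^L sin²(kπx/L) dx = L/2 and ∫_0^L cos²(kπx/L) dx = L/2.
u² = 25·sin²(3*π·x) and (u')² = 225*π^2·cos²(3*π·x), and each of sin², cos² integrates to L/2 = 1/3 over (0, 2/3).
∫_0^2/3 u² dx = 25/3, so ||u||_L² = 5*sqrt(3)/3.
∫_0^2/3 (u')² dx = 75*π^2, so ||u'||_L² = 5*sqrt(3)*π.
Ratio ||u||_L² / ||u'||_L² = 1/(3*π).
Sharp Poincaré constant on H^1_0(0, 2/3) is C_P = L/π = 2/(3*π), achieved by sin(3*π/2·x).
This is the k = 2 harmonic; the ratio L/(kπ) is strictly less than C_P = L/π, consistent with the sharp inequality ||u||_L² ≤ C_P ||u'||_L².


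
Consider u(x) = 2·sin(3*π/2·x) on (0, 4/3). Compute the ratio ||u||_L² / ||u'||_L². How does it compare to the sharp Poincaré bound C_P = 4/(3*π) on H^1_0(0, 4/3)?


||u||_L² / ||u'||_L² = 2/(3*π) < C_P = 4/(3*π).

u(x) = 2·sin(3*π/2·x), so u'(x) = 3*π*cos(3*π*x/2).
Writing u(x) = A·sin(kπx/L) with A = 2 and k = 2, use ∫_0^L sin²(kπx/L) dx = L/2 and ∫_0^L cos²(kπx/L) dx = L/2.
u² = 4·sin²(3*π/2·x) and (u')² = 9*π^2·cos²(3*π/2·x), and each of sin², cos² integrates to L/2 = 2/3 over (0, 4/3).
∫_0^4/3 u² dx = 8/3, so ||u||_L² = 2*sqrt(6)/3.
∫_0^4/3 (u')² dx = 6*π^2, so ||u'||_L² = sqrt(6)*π.
Ratio ||u||_L² / ||u'||_L² = 2/(3*π).
Sharp Poincaré constant on H^1_0(0, 4/3) is C_P = L/π = 4/(3*π), achieved by sin(3*π/4·x).
This is the k = 2 harmonic; the ratio L/(kπ) is strictly less than C_P = L/π, consistent with the sharp inequality ||u||_L² ≤ C_P ||u'||_L².


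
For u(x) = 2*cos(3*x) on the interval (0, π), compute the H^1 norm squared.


||u||_{H^1(0,π)}^2 = 20*π

u'(x) = -6*sin(3*x).
Expand u² and (u')² and integrate term by term on (0, π), using: for integers n ≥ 1, ∫_0^π sin²(nx) dx = ∫_0^π cos²(nx) dx = π/2; for n ≠ n', ∫_0^π sin(nx)sin(n'x) dx = ∫_0^π cos(nx)cos(n'x) dx = 0; and by product-to-sum, ∫_0^π sin(nx)cos(n'x) dx = ½∫_0^π [sin((n+n')x) + sin((n−n')x)] dx, which is 0 when n+n' is even and 2n/(n²−n'²) when n+n' is odd (it need not vanish on (0, π)).
  u² squared terms: (2)²·∫cos(3x)² dx = 4·π/2 = 2*π.
  So ∫_0^π u² dx = 2*π.
  (u')² squared terms: (-6)²·∫sin(3x)² dx = 36·π/2 = 18*π.
  So ∫_0^π (u')² dx = 18*π.
||u||_{H^1}^2 = (2*π) + (18*π) = 20*π.


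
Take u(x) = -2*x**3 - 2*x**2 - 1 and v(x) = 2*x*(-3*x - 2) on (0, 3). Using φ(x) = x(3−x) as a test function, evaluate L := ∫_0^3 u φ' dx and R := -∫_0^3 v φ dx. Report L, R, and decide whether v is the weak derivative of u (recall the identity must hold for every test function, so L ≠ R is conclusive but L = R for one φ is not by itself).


LHS = 999/10, RHS = 999/10. Yes, v = u' weakly.

u(x) = -2*x**3 - 2*x**2 - 1, classical derivative u'(x) = -6*x**2 - 4*x.
φ(x) = x(3−x), so φ'(x) = 3 - 2*x.
Note φ(0) = φ(3) = 0, so the boundary term u·φ vanishes.
LHS = ∫_0^3 u(x) φ'(x) dx = ∫_0^3 (4*x^4 - 2*x^3 - 6*x^2 + 2*x - 3) dx. Term by term:
  ∫_0^3 4*x^4 dx = 972/5;  ∫_0^3 -2*x^3 dx = -81/2;  ∫_0^3 -6*x^2 dx = -54;
  ∫_0^3 2*x dx = 9;  ∫_0^3 -3 dx = -9.
Sum: 972/5 − 81/2 − 54 + 9 − 9 = 999/10.
So LHS = 999/10.
∫_0^3 v(x) φ(x) dx = ∫_0^3 (6*x^4 - 14*x^3 - 12*x^2) dx. Term by term:
  ∫_0^3 6*x^4 dx = 1458/5;  ∫_0^3 -14*x^3 dx = -567/2;  ∫_0^3 -12*x^2 dx = -108.
Sum: 1458/5 − 567/2 − 108 = -999/10.
So RHS = -∫_0^3 v(x) φ(x) dx = 999/10.
LHS = RHS, so the identity holds for this test φ.
Moreover u is smooth here and v(x) = u'(x) = -6*x**2 - 4*x pointwise, so the identity holds for every test function. Hence v is the weak derivative of u.


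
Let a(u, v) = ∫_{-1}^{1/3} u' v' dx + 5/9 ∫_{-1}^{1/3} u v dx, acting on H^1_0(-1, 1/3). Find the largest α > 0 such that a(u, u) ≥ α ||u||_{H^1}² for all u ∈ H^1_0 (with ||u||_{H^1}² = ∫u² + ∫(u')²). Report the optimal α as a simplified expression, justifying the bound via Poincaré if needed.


α = (80 + 81*π^2)/(9*(16 + 9*π^2))

Coercivity of a(·,·) on H^1_0(-1, 1/3) means a(u, u) ≥ α ||u||_{H^1}² for every u ∈ H^1_0.
The interval has length L = 4/3, and Poincaré/coercivity depend only on L. Here a(u, u) = ∫(u')² + (5/9)·∫u².
Here 0 < c = 5/9 < 1. The condition a(u,u) ≥ α||u||_{H^1}² reads (1−α)∫(u')² ≥ (α−c)∫u². Any admissible α is ≤ 1 (rapidly oscillating u have ∫u²/∫(u')² → 0), and α = 1 would force 0 ≥ (1−c)∫u², impossible since c < 1; so 1−α > 0. By the sharp Poincaré inequality on H^1_0 of an interval of length L, ∫(u')² ≥ (π/L)²∫u² with equality for the first sine mode sin(π(x−x₀)/L) (x₀ the left endpoint), so the inequality holds for all u iff (1−α)(π/L)² ≥ α − c, i.e. α ≤ ((π/L)² + c)/((π/L)² + 1) = (1 + c(L/π)²)/(1 + (L/π)²). With (π/L)² = 9*π^2/16 and c = 5/9, the largest admissible constant is α = ((π/L)² + c)/((π/L)² + 1).
Simplifying, α = (80 + 81*π^2)/(9*(16 + 9*π^2)).


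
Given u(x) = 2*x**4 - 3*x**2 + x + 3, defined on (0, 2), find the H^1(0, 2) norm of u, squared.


||u||_{H^1}^2 = 52904/63

The H^1 norm (squared) on an interval (0, L) is
  ||u||_{H^1}^2 = ∫_0^L u(x)^2 dx + ∫_0^L u'(x)^2 dx.
Compute u'(x) = 8*x**3 - 6*x + 1.
Then u(x)^2 = 4*x**8 - 12*x**6 + 4*x**5 + 21*x**4 - 6*x**3 - 17*x**2 + 6*x + 9 and u'(x)^2 = 64*x**6 - 96*x**4 + 16*x**3 + 36*x**2 - 12*x + 1.
Integrate each monomial from 0 to 2 using ∫_0^2 c·x^n dx = c·2^(n+1)/(n+1):
  ∫_0^2 u(x)^2 dx = ∫_0^2 (4*x^8 - 12*x^6 + 4*x^5 + 21*x^4 - 6*x^3 - 17*x^2 + 6*x + 9) dx. Term by term:
    ∫_0^2 4*x^8 dx = 2048/9;  ∫_0^2 -12*x^6 dx = -1536/7;  ∫_0^2 4*x^5 dx = 128/3;
    ∫_0^2 21*x^4 dx = 672/5;  ∫_0^2 -6*x^3 dx = -24;  ∫_0^2 -17*x^2 dx = -136/3;
    ∫_0^2 6*x dx = 12;  ∫_0^2 9 dx = 18.
  Sum: 2048/9 − 1536/7 + 128/3 + 672/5 − 24 − 136/3 + 12 + 18 = 45946/315.
  ∫_0^2 u'(x)^2 dx = ∫_0^2 (64*x^6 - 96*x^4 + 16*x^3 + 36*x^2 - 12*x + 1) dx. Term by term:
    ∫_0^2 64*x^6 dx = 8192/7;  ∫_0^2 -96*x^4 dx = -3072/5;  ∫_0^2 16*x^3 dx = 64;
    ∫_0^2 36*x^2 dx = 96;  ∫_0^2 -12*x dx = -24;  ∫_0^2 1 dx = 2.
  Sum: 8192/7 − 3072/5 + 64 + 96 − 24 + 2 = 24286/35.
Adding: ||u||_{H^1}^2 = 45946/315 + 24286/35 = 52904/63.


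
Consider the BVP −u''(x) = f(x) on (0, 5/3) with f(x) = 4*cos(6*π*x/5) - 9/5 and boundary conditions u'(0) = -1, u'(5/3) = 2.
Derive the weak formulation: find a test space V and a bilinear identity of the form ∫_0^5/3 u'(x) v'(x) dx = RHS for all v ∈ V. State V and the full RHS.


V = H^1(0, 5/3) (v unrestricted at boundary; u is determined up to an additive constant); weak form: ∫_0^5/3 u'v' dx = ∫_0^5/3 (4*cos(6*π*x/5) - 9/5) v dx + 2·v(5/3) + v(0) for all v ∈ V.

Multiply both sides by a test function v and integrate from 0 to 5/3:
  ∫_0^5/3 −u''(x) v(x) dx = ∫_0^5/3 f(x) v(x) dx.
Integrate the LHS by parts once:
  ∫_0^5/3 −u'' v dx = −[u'(x) v(x)]_0^5/3 + ∫_0^5/3 u'(x) v'(x) dx.
Thus ∫_0^5/3 u'(x) v'(x) dx = ∫_0^5/3 f(x) v(x) dx + [u'(x) v(x)]_0^5/3.
Choose V so that boundary terms are either known or forced to vanish.
u has inhomogeneous Neumann u'(0) = -1, u'(5/3) = 2. [u' v]_0^5/3 = (2)·v(5/3) − (-1)·v(0) = 2·v(5/3) + v(0). Take V = H^1(0, 5/3); boundary term becomes part of RHS.
Weak formulation: find u (satisfying any essential BC) such that ∫_0^5/3 u'(x) v'(x) dx = ∫_0^5/3 f v dx + 2·v(5/3) + v(0) for all v ∈ V (Neumann data are natural BCs: they enter the RHS as boundary terms).
Substituting f(x) = 4*cos(6*π*x/5) - 9/5, the right-hand side is ∫_0^5/3 (4*cos(6*π*x/5) - 9/5) v dx + 2·v(5/3) + v(0).
Compatibility check (pure Neumann): taking v ≡ 1 ∈ V gives 0 = ∫_0^5/3 f dx + (2) − (-1), i.e. ∫_0^5/3 f dx must equal u'(0) − u'(5/3) = -3. Indeed ∫_0^5/3 (4*cos(6*π*x/5) - 9/5) dx = -3, so the data are compatible. The solution is then unique only up to an additive constant (fix it e.g. by requiring ∫_0^5/3 u dx = 0).
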